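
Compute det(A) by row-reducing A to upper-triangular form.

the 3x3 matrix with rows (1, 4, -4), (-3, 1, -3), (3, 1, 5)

det(A) = 56

Forward elimination:
R2 <- R2 - (-3)*R1:  [   0   13  -15 ]
R3 <- R3 - (3)*R1:  [   0  -11   17 ]
R3 <- R3 - (-11/13)*R2:  [     0      0  56/13 ]
Upper-triangular form:
[ 1   4     -4 ]
[ 0  13    -15 ]
[ 0   0  56/13 ]
det(A) = (-1)^0 * (1) * (13) * (56/13) = 56  (0 row swaps -> sign +1)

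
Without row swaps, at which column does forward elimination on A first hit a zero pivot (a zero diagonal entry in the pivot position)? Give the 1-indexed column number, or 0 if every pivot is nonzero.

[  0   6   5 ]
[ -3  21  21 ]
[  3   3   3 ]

Naive forward elimination:
Pivot entry (1,1) is zero but row 2 has -3 in column 1 -> naive elimination stops; a row interchange (e.g. R1 <-> R2) would be required here.

first zero-pivot column = 1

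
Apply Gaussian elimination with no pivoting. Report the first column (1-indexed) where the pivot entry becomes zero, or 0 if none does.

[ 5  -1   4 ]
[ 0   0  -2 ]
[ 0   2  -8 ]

Naive forward elimination:
Matrix at this point:
[ 5  -1   4 ]
[ 0   0  -2 ]
[ 0   2  -8 ]
Pivot entry (2,2) is zero but row 3 has 2 in column 2 -> naive elimination stops; a row interchange (e.g. R2 <-> R3) would be required here.

first zero-pivot column = 2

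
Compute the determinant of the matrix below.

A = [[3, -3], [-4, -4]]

Forward elimination:
R2 <- R2 - (-4/3)*R1:  [  0  -8 ]
Upper-triangular form:
[ 3  -3 ]
[ 0  -8 ]
det(A) = (-1)^0 * (3) * (-8) = -24  (0 row swaps -> sign +1)

det(A) = -24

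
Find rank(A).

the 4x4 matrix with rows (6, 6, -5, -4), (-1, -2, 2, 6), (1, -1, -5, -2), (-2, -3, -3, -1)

Row reduction:
R2 <- R2 - (-1/6)*R1:  [    0    -1   7/6  16/3 ]
R3 <- R3 - (1/6)*R1:  [     0     -2  -25/6   -4/3 ]
R4 <- R4 - (-1/3)*R1:  [     0     -1  -14/3   -7/3 ]
R3 <- R3 - (2)*R2:  [     0      0  -13/2    -12 ]
R4 <- R4 - (1)*R2:  [     0      0  -35/6  -23/3 ]
R4 <- R4 - (35/39)*R3:  [      0       0       0  121/39 ]
Row echelon form:
[ 6   6     -5      -4 ]
[ 0  -1    7/6    16/3 ]
[ 0   0  -13/2     -12 ]
[ 0   0      0  121/39 ]
Nonzero rows / pivot columns: 4

rank(A) = 4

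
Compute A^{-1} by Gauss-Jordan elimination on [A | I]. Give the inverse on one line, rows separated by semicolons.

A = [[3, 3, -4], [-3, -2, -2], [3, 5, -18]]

Gauss-Jordan on [A | I]:
R1 <- (1/3)*R1:  [    1     1  -4/3  |   1/3     0     0 ]
R2 <- R2 - (-3)*R1:  [  0   1  -6  |   1   1   0 ]
R3 <- R3 - (3)*R1:  [   0    2  -14  |   -1    0    1 ]
R1 <- R1 - (1)*R2:  [    1     0  14/3  |  -2/3    -1     0 ]
R3 <- R3 - (2)*R2:  [  0   0  -2  |  -3  -2   1 ]
R3 <- (1/-2)*R3:  [    0     0     1  |   3/2     1  -1/2 ]
R1 <- R1 - (14/3)*R3:  [     1      0      0  |  -23/3  -17/3    7/3 ]
R2 <- R2 - (-6)*R3:  [  0   1   0  |  10   7  -3 ]
Right block of [I | A^{-1}] is the inverse:
[ -23/3  -17/3   7/3 ]
[    10      7    -3 ]
[   3/2      1  -1/2 ]

inverse = [-23/3 -17/3 7/3; 10 7 -3; 3/2 1 -1/2]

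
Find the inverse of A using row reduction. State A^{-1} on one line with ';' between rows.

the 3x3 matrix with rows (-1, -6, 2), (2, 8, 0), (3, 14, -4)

inverse = [4 -1/2 2; -1 1/4 -1/2; -1/2 1/2 -1/2]

Gauss-Jordan on [A | I]:
R1 <- (1/-1)*R1:  [  1   6  -2  |  -1   0   0 ]
R2 <- R2 - (2)*R1:  [  0  -4   4  |   2   1   0 ]
R3 <- R3 - (3)*R1:  [  0  -4   2  |   3   0   1 ]
R2 <- (1/-4)*R2:  [    0     1    -1  |  -1/2  -1/4     0 ]
R1 <- R1 - (6)*R2:  [   1    0    4  |    2  3/2    0 ]
R3 <- R3 - (-4)*R2:  [  0   0  -2  |   1  -1   1 ]
R3 <- (1/-2)*R3:  [    0     0     1  |  -1/2   1/2  -1/2 ]
R1 <- R1 - (4)*R3:  [    1     0     0  |     4  -1/2     2 ]
R2 <- R2 - (-1)*R3:  [    0     1     0  |    -1   1/4  -1/2 ]
Right block of [I | A^{-1}] is the inverse:
[    4  -1/2     2 ]
[   -1   1/4  -1/2 ]
[ -1/2   1/2  -1/2 ]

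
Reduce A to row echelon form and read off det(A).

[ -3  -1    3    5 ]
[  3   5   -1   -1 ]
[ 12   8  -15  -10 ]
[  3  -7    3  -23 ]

det(A) = 120

Forward elimination:
R2 <- R2 - (-1)*R1:  [ 0  4  2  4 ]
R3 <- R3 - (-4)*R1:  [  0   4  -3  10 ]
R4 <- R4 - (-1)*R1:  [   0   -8    6  -18 ]
R3 <- R3 - (1)*R2:  [  0   0  -5   6 ]
R4 <- R4 - (-2)*R2:  [   0    0   10  -10 ]
R4 <- R4 - (-2)*R3:  [ 0  0  0  2 ]
Upper-triangular form:
[ -3  -1   3  5 ]
[  0   4   2  4 ]
[  0   0  -5  6 ]
[  0   0   0  2 ]
det(A) = (-1)^0 * (-3) * (4) * (-5) * (2) = 120  (0 row swaps -> sign +1)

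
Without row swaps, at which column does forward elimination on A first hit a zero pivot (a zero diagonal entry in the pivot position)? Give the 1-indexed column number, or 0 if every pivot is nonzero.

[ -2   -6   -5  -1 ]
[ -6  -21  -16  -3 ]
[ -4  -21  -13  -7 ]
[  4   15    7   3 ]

Naive forward elimination:
R2 <- R2 - (3)*R1:  [  0  -3  -1   0 ]
R3 <- R3 - (2)*R1:  [  0  -9  -3  -5 ]
R4 <- R4 - (-2)*R1:  [  0   3  -3   1 ]
R3 <- R3 - (3)*R2:  [  0   0   0  -5 ]
R4 <- R4 - (-1)*R2:  [  0   0  -4   1 ]
Matrix at this point:
[ -2  -6  -5  -1 ]
[  0  -3  -1   0 ]
[  0   0   0  -5 ]
[  0   0  -4   1 ]
Pivot entry (3,3) is zero but row 4 has -4 in column 3 -> naive elimination stops; a row interchange (e.g. R3 <-> R4) would be required here.

first zero-pivot column = 3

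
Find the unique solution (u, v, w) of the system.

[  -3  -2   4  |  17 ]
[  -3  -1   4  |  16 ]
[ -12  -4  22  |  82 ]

(-1, -1, 3)

Forward elimination on [A|b]:
R2 <- R2 - (1)*R1:  [  0   1   0  -1 ]
R3 <- R3 - (4)*R1:  [  0   4   6  14 ]
R3 <- R3 - (4)*R2:  [  0   0   6  18 ]
Row echelon form:
[ -3  -2  4  |  17 ]
[  0   1  0  |  -1 ]
[  0   0  6  |  18 ]
Back-substitution:
w = (18) / 6 = 3
v = (-1) / 1 = -1
u = (17 - (-2)*(-1) - (4)*(3)) / -3 = -1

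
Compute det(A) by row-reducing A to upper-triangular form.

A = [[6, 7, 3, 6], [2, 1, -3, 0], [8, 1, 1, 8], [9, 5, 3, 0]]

det(A) = 1632

Forward elimination:
R2 <- R2 - (1/3)*R1:  [    0  -4/3    -4    -2 ]
R3 <- R3 - (4/3)*R1:  [     0  -25/3     -3      0 ]
R4 <- R4 - (3/2)*R1:  [     0  -11/2   -3/2     -9 ]
R3 <- R3 - (25/4)*R2:  [    0     0    22  25/2 ]
R4 <- R4 - (33/8)*R2:  [    0     0    15  -3/4 ]
R4 <- R4 - (15/22)*R3:  [       0        0        0  -102/11 ]
Upper-triangular form:
[ 6     7   3        6 ]
[ 0  -4/3  -4       -2 ]
[ 0     0  22     25/2 ]
[ 0     0   0  -102/11 ]
det(A) = (-1)^0 * (6) * (-4/3) * (22) * (-102/11) = 1632  (0 row swaps -> sign +1)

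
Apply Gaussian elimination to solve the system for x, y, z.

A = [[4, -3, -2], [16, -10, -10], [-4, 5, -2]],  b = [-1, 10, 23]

(0, 3, -4)

Forward elimination on [A|b]:
R2 <- R2 - (4)*R1:  [  0   2  -2  14 ]
R3 <- R3 - (-1)*R1:  [  0   2  -4  22 ]
R3 <- R3 - (1)*R2:  [  0   0  -2   8 ]
Row echelon form:
[ 4  -3  -2  |  -1 ]
[ 0   2  -2  |  14 ]
[ 0   0  -2  |   8 ]
Back-substitution:
z = (8) / -2 = -4
y = (14 - (-2)*(-4)) / 2 = 3
x = (-1 - (-3)*(3) - (-2)*(-4)) / 4 = 0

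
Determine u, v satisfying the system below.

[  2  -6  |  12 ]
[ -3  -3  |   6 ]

(0, -2)

Forward elimination on [A|b]:
R2 <- R2 - (-3/2)*R1:  [   0  -12   24 ]
Row echelon form:
[ 2   -6  |  12 ]
[ 0  -12  |  24 ]
Back-substitution:
v = (24) / -12 = -2
u = (12 - (-6)*(-2)) / 2 = 0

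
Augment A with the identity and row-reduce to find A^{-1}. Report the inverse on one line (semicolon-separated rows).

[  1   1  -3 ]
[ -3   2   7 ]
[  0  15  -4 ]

Gauss-Jordan on [A | I]:
R2 <- R2 - (-3)*R1:  [  0   5  -2  |   3   1   0 ]
R2 <- (1/5)*R2:  [    0     1  -2/5  |   3/5   1/5     0 ]
R1 <- R1 - (1)*R2:  [     1      0  -13/5  |    2/5   -1/5      0 ]
R3 <- R3 - (15)*R2:  [  0   0   2  |  -9  -3   1 ]
R3 <- (1/2)*R3:  [    0     0     1  |  -9/2  -3/2   1/2 ]
R1 <- R1 - (-13/5)*R3:  [       1        0        0  |  -113/10   -41/10    13/10 ]
R2 <- R2 - (-2/5)*R3:  [    0     1     0  |  -6/5  -2/5   1/5 ]
Right block of [I | A^{-1}] is the inverse:
[ -113/10  -41/10  13/10 ]
[    -6/5    -2/5    1/5 ]
[    -9/2    -3/2    1/2 ]

inverse = [-113/10 -41/10 13/10; -6/5 -2/5 1/5; -9/2 -3/2 1/2]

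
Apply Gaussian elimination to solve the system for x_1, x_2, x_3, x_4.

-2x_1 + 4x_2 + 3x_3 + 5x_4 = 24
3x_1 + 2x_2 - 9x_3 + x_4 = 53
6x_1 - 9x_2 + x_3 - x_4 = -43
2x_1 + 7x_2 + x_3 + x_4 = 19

Forward elimination on [A|b]:
R2 <- R2 - (-3/2)*R1:  [    0     8  -9/2  17/2    89 ]
R3 <- R3 - (-3)*R1:  [  0   3  10  14  29 ]
R4 <- R4 - (-1)*R1:  [  0  11   4   6  43 ]
R3 <- R3 - (3/8)*R2:  [      0       0  187/16  173/16   -35/8 ]
R4 <- R4 - (11/8)*R2:  [      0       0  163/16  -91/16  -635/8 ]
R4 <- R4 - (163/187)*R3:  [          0           0           0   -2826/187  -14130/187 ]
Row echelon form:
[ -2  4       3          5  |          24 ]
[  0  8    -9/2       17/2  |          89 ]
[  0  0  187/16     173/16  |       -35/8 ]
[  0  0       0  -2826/187  |  -14130/187 ]
Back-substitution:
x_4 = (-14130/187) / (-2826/187) = 5
x_3 = (-35/8 - (173/16)*(5)) / (187/16) = -5
x_2 = (89 - (-9/2)*(-5) - (17/2)*(5)) / 8 = 3
x_1 = (24 - (4)*(3) - (3)*(-5) - (5)*(5)) / -2 = -1

(-1, 3, -5, 5)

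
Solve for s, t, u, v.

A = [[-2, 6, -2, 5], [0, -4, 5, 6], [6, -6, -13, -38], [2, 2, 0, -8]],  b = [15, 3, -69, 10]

(-3, 4, 5, -1)

Forward elimination on [A|b]:
R3 <- R3 - (-3)*R1:  [   0   12  -19  -23  -24 ]
R4 <- R4 - (-1)*R1:  [  0   8  -2  -3  25 ]
R3 <- R3 - (-3)*R2:  [   0    0   -4   -5  -15 ]
R4 <- R4 - (-2)*R2:  [  0   0   8   9  31 ]
R4 <- R4 - (-2)*R3:  [  0   0   0  -1   1 ]
Row echelon form:
[ -2   6  -2   5  |   15 ]
[  0  -4   5   6  |    3 ]
[  0   0  -4  -5  |  -15 ]
[  0   0   0  -1  |    1 ]
Back-substitution:
v = (1) / -1 = -1
u = (-15 - (-5)*(-1)) / -4 = 5
t = (3 - (5)*(5) - (6)*(-1)) / -4 = 4
s = (15 - (6)*(4) - (-2)*(5) - (5)*(-1)) / -2 = -3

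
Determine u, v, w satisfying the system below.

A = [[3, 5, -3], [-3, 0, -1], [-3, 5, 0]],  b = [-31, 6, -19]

(-2, -5, 0)

Forward elimination on [A|b]:
R2 <- R2 - (-1)*R1:  [   0    5   -4  -25 ]
R3 <- R3 - (-1)*R1:  [   0   10   -3  -50 ]
R3 <- R3 - (2)*R2:  [ 0  0  5  0 ]
Row echelon form:
[ 3  5  -3  |  -31 ]
[ 0  5  -4  |  -25 ]
[ 0  0   5  |    0 ]
Back-substitution:
w = (0) / 5 = 0
v = (-25 - (-4)*(0)) / 5 = -5
u = (-31 - (5)*(-5) - (-3)*(0)) / 3 = -2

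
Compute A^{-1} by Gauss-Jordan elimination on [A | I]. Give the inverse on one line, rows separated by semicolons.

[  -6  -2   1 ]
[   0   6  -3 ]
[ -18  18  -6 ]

Gauss-Jordan on [A | I]:
R1 <- (1/-6)*R1:  [    1   1/3  -1/6  |  -1/6     0     0 ]
R3 <- R3 - (-18)*R1:  [  0  24  -9  |  -3   0   1 ]
R2 <- (1/6)*R2:  [    0     1  -1/2  |     0   1/6     0 ]
R1 <- R1 - (1/3)*R2:  [     1      0      0  |   -1/6  -1/18      0 ]
R3 <- R3 - (24)*R2:  [  0   0   3  |  -3  -4   1 ]
R3 <- (1/3)*R3:  [    0     0     1  |    -1  -4/3   1/3 ]
R2 <- R2 - (-1/2)*R3:  [    0     1     0  |  -1/2  -1/2   1/6 ]
Right block of [I | A^{-1}] is the inverse:
[ -1/6  -1/18    0 ]
[ -1/2   -1/2  1/6 ]
[   -1   -4/3  1/3 ]

inverse = [-1/6 -1/18 0; -1/2 -1/2 1/6; -1 -4/3 1/3]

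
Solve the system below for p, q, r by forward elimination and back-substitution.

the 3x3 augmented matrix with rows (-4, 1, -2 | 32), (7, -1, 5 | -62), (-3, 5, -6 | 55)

(-5, 2, -5)

Forward elimination on [A|b]:
R2 <- R2 - (-7/4)*R1:  [   0  3/4  3/2   -6 ]
R3 <- R3 - (3/4)*R1:  [    0  17/4  -9/2    31 ]
R3 <- R3 - (17/3)*R2:  [   0    0  -13   65 ]
Row echelon form:
[ -4    1   -2  |  32 ]
[  0  3/4  3/2  |  -6 ]
[  0    0  -13  |  65 ]
Back-substitution:
r = (65) / -13 = -5
q = (-6 - (3/2)*(-5)) / (3/4) = 2
p = (32 - (1)*(2) - (-2)*(-5)) / -4 = -5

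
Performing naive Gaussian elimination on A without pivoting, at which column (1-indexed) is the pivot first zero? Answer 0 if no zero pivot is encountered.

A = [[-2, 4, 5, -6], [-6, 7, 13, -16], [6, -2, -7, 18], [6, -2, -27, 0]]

Naive forward elimination:
R2 <- R2 - (3)*R1:  [  0  -5  -2   2 ]
R3 <- R3 - (-3)*R1:  [  0  10   8   0 ]
R4 <- R4 - (-3)*R1:  [   0   10  -12  -18 ]
R3 <- R3 - (-2)*R2:  [ 0  0  4  4 ]
R4 <- R4 - (-2)*R2:  [   0    0  -16  -14 ]
R4 <- R4 - (-4)*R3:  [ 0  0  0  2 ]
All pivots nonzero; naive elimination completes without hitting a zero pivot.

first zero-pivot column = 0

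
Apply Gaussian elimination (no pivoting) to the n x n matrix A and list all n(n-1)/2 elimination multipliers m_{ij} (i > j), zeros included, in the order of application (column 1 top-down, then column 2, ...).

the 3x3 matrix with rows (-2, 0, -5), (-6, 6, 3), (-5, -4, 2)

Forward elimination:
R2 <- R2 - (3)*R1:  [  0   6  18 ]
R3 <- R3 - (5/2)*R1:  [    0    -4  29/2 ]
R3 <- R3 - (-2/3)*R2:  [    0     0  53/2 ]
Multipliers (in order of application): m_{21} = 3, m_{31} = 5/2, m_{32} = -2/3

multipliers: 3, 5/2, -2/3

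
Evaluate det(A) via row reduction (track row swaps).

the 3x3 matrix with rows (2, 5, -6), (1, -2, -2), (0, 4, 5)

det(A) = -53

Forward elimination:
R2 <- R2 - (1/2)*R1:  [    0  -9/2     1 ]
R3 <- R3 - (-8/9)*R2:  [    0     0  53/9 ]
Upper-triangular form:
[ 2     5    -6 ]
[ 0  -9/2     1 ]
[ 0     0  53/9 ]
det(A) = (-1)^0 * (2) * (-9/2) * (53/9) = -53  (0 row swaps -> sign +1)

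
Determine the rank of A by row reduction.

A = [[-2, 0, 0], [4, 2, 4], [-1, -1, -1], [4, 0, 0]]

rank(A) = 3

Row reduction:
R2 <- R2 - (-2)*R1:  [ 0  2  4 ]
R3 <- R3 - (1/2)*R1:  [  0  -1  -1 ]
R4 <- R4 - (-2)*R1:  [ 0  0  0 ]
R3 <- R3 - (-1/2)*R2:  [ 0  0  1 ]
Row echelon form:
[ -2  0  0 ]
[  0  2  4 ]
[  0  0  1 ]
[  0  0  0 ]
Nonzero rows / pivot columns: 3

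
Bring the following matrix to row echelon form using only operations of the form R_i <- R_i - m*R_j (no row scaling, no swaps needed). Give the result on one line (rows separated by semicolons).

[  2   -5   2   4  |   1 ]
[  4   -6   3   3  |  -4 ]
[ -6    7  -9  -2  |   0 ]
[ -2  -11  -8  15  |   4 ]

REF = [2 -5 2 4 1; 0 4 -1 -5 -6; 0 0 -5 0 -9; 0 0 0 -1 -1]

Forward elimination:
R2 <- R2 - (2)*R1:  [  0   4  -1  -5  -6 ]
R3 <- R3 - (-3)*R1:  [  0  -8  -3  10   3 ]
R4 <- R4 - (-1)*R1:  [   0  -16   -6   19    5 ]
R3 <- R3 - (-2)*R2:  [  0   0  -5   0  -9 ]
R4 <- R4 - (-4)*R2:  [   0    0  -10   -1  -19 ]
R4 <- R4 - (2)*R3:  [  0   0   0  -1  -1 ]
Row echelon form:
[ 2  -5   2   4  |   1 ]
[ 0   4  -1  -5  |  -6 ]
[ 0   0  -5   0  |  -9 ]
[ 0   0   0  -1  |  -1 ]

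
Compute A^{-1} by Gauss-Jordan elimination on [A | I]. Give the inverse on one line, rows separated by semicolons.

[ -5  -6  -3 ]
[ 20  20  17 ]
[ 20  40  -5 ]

inverse = [-13 -5/2 -7/10; 22/3 17/12 5/12; 20/3 4/3 1/3]

Gauss-Jordan on [A | I]:
R1 <- (1/-5)*R1:  [    1   6/5   3/5  |  -1/5     0     0 ]
R2 <- R2 - (20)*R1:  [  0  -4   5  |   4   1   0 ]
R3 <- R3 - (20)*R1:  [   0   16  -17  |    4    0    1 ]
R2 <- (1/-4)*R2:  [    0     1  -5/4  |    -1  -1/4     0 ]
R1 <- R1 - (6/5)*R2:  [     1      0  21/10  |      1   3/10      0 ]
R3 <- R3 - (16)*R2:  [  0   0   3  |  20   4   1 ]
R3 <- (1/3)*R3:  [    0     0     1  |  20/3   4/3   1/3 ]
R1 <- R1 - (21/10)*R3:  [     1      0      0  |    -13   -5/2  -7/10 ]
R2 <- R2 - (-5/4)*R3:  [     0      1      0  |   22/3  17/12   5/12 ]
Right block of [I | A^{-1}] is the inverse:
[  -13   -5/2  -7/10 ]
[ 22/3  17/12   5/12 ]
[ 20/3    4/3    1/3 ]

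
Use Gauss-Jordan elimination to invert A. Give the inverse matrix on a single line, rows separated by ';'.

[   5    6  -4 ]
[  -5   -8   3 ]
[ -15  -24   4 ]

inverse = [4/5 36/25 -7/25; -1/2 -4/5 1/10; 0 3/5 -1/5]

Gauss-Jordan on [A | I]:
R1 <- (1/5)*R1:  [    1   6/5  -4/5  |   1/5     0     0 ]
R2 <- R2 - (-5)*R1:  [  0  -2  -1  |   1   1   0 ]
R3 <- R3 - (-15)*R1:  [  0  -6  -8  |   3   0   1 ]
R2 <- (1/-2)*R2:  [    0     1   1/2  |  -1/2  -1/2     0 ]
R1 <- R1 - (6/5)*R2:  [    1     0  -7/5  |   4/5   3/5     0 ]
R3 <- R3 - (-6)*R2:  [  0   0  -5  |   0  -3   1 ]
R3 <- (1/-5)*R3:  [    0     0     1  |     0   3/5  -1/5 ]
R1 <- R1 - (-7/5)*R3:  [     1      0      0  |    4/5  36/25  -7/25 ]
R2 <- R2 - (1/2)*R3:  [    0     1     0  |  -1/2  -4/5  1/10 ]
Right block of [I | A^{-1}] is the inverse:
[  4/5  36/25  -7/25 ]
[ -1/2   -4/5   1/10 ]
[    0    3/5   -1/5 ]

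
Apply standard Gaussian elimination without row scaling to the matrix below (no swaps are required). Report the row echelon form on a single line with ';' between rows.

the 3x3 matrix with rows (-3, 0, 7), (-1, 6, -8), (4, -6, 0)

REF = [-3 0 7; 0 6 -31/3; 0 0 -1]

Forward elimination:
R2 <- R2 - (1/3)*R1:  [     0      6  -31/3 ]
R3 <- R3 - (-4/3)*R1:  [    0    -6  28/3 ]
R3 <- R3 - (-1)*R2:  [  0   0  -1 ]
Row echelon form:
[ -3  0      7 ]
[  0  6  -31/3 ]
[  0  0     -1 ]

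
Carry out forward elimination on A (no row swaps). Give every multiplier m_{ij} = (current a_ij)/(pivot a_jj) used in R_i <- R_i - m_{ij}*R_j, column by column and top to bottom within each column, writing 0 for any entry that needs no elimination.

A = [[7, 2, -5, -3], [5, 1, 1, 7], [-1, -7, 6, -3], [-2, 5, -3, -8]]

multipliers: 5/7, -1/7, -2/7, 47/3, -13, -165/199

Forward elimination:
R2 <- R2 - (5/7)*R1:  [    0  -3/7  32/7  64/7 ]
R3 <- R3 - (-1/7)*R1:  [     0  -47/7   37/7  -24/7 ]
R4 <- R4 - (-2/7)*R1:  [     0   39/7  -31/7  -62/7 ]
R3 <- R3 - (47/3)*R2:  [      0       0  -199/3  -440/3 ]
R4 <- R4 - (-13)*R2:  [   0    0   55  110 ]
R4 <- R4 - (-165/199)*R3:  [         0          0          0  -2310/199 ]
Multipliers (in order of application): m_{21} = 5/7, m_{31} = -1/7, m_{41} = -2/7, m_{32} = 47/3, m_{42} = -13, m_{43} = -165/199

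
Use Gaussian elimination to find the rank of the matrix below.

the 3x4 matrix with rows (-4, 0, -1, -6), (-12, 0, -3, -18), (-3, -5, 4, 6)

rank(A) = 2

Row reduction:
R2 <- R2 - (3)*R1:  [ 0  0  0  0 ]
R3 <- R3 - (3/4)*R1:  [    0    -5  19/4  21/2 ]
R2 <-> R3   (pivot in column 2 was zero)
[ -4   0    -1    -6 ]
[  0  -5  19/4  21/2 ]
[  0   0     0     0 ]
Row echelon form:
[ -4   0    -1    -6 ]
[  0  -5  19/4  21/2 ]
[  0   0     0     0 ]
Nonzero rows / pivot columns: 2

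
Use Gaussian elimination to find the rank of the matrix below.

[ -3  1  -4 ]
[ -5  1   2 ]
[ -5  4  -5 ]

rank(A) = 3

Row reduction:
R2 <- R2 - (5/3)*R1:  [    0  -2/3  26/3 ]
R3 <- R3 - (5/3)*R1:  [   0  7/3  5/3 ]
R3 <- R3 - (-7/2)*R2:  [  0   0  32 ]
Row echelon form:
[ -3     1    -4 ]
[  0  -2/3  26/3 ]
[  0     0    32 ]
Nonzero rows / pivot columns: 3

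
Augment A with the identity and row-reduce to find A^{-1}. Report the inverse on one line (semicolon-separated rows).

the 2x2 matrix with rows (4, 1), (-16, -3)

inverse = [-3/4 -1/4; 4 1]

Gauss-Jordan on [A | I]:
R1 <- (1/4)*R1:  [   1  1/4  |  1/4    0 ]
R2 <- R2 - (-16)*R1:  [ 0  1  |  4  1 ]
R1 <- R1 - (1/4)*R2:  [    1     0  |  -3/4  -1/4 ]
Right block of [I | A^{-1}] is the inverse:
[ -3/4  -1/4 ]
[    4     1 ]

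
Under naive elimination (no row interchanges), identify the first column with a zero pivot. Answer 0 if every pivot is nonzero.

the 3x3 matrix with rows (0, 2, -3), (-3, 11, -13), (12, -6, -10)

first zero-pivot column = 1

Naive forward elimination:
Pivot entry (1,1) is zero but row 2 has -3 in column 1 -> naive elimination stops; a row interchange (e.g. R1 <-> R2) would be required here.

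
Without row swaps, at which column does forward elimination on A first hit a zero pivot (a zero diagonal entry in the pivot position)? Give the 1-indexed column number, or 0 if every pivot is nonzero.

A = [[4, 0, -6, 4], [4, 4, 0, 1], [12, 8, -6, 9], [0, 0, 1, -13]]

first zero-pivot column = 3

Naive forward elimination:
R2 <- R2 - (1)*R1:  [  0   4   6  -3 ]
R3 <- R3 - (3)*R1:  [  0   8  12  -3 ]
R3 <- R3 - (2)*R2:  [ 0  0  0  3 ]
Matrix at this point:
[ 4  0  -6    4 ]
[ 0  4   6   -3 ]
[ 0  0   0    3 ]
[ 0  0   1  -13 ]
Pivot entry (3,3) is zero but row 4 has 1 in column 3 -> naive elimination stops; a row interchange (e.g. R3 <-> R4) would be required here.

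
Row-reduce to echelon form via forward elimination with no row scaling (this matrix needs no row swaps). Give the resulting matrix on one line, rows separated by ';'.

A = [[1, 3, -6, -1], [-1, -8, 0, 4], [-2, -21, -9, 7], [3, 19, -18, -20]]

REF = [1 3 -6 -1; 0 -5 -6 3; 0 0 -3 -4; 0 0 0 5]

Forward elimination:
R2 <- R2 - (-1)*R1:  [  0  -5  -6   3 ]
R3 <- R3 - (-2)*R1:  [   0  -15  -21    5 ]
R4 <- R4 - (3)*R1:  [   0   10    0  -17 ]
R3 <- R3 - (3)*R2:  [  0   0  -3  -4 ]
R4 <- R4 - (-2)*R2:  [   0    0  -12  -11 ]
R4 <- R4 - (4)*R3:  [ 0  0  0  5 ]
Row echelon form:
[ 1   3  -6  -1 ]
[ 0  -5  -6   3 ]
[ 0   0  -3  -4 ]
[ 0   0   0   5 ]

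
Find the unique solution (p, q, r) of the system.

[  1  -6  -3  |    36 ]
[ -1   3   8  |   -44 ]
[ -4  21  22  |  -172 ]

Forward elimination on [A|b]:
R2 <- R2 - (-1)*R1:  [  0  -3   5  -8 ]
R3 <- R3 - (-4)*R1:  [   0   -3   10  -28 ]
R3 <- R3 - (1)*R2:  [   0    0    5  -20 ]
Row echelon form:
[ 1  -6  -3  |   36 ]
[ 0  -3   5  |   -8 ]
[ 0   0   5  |  -20 ]
Back-substitution:
r = (-20) / 5 = -4
q = (-8 - (5)*(-4)) / -3 = -4
p = (36 - (-6)*(-4) - (-3)*(-4)) / 1 = 0

(0, -4, -4)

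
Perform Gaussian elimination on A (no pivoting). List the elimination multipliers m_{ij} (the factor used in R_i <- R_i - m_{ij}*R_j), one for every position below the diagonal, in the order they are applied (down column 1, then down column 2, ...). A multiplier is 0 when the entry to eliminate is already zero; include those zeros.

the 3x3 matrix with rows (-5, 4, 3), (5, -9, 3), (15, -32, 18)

Forward elimination:
R2 <- R2 - (-1)*R1:  [  0  -5   6 ]
R3 <- R3 - (-3)*R1:  [   0  -20   27 ]
R3 <- R3 - (4)*R2:  [ 0  0  3 ]
Multipliers (in order of application): m_{21} = -1, m_{31} = -3, m_{32} = 4

multipliers: -1, -3, 4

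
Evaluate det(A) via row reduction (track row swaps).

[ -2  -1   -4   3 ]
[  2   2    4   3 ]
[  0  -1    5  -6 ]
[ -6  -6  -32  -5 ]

det(A) = -40

Forward elimination:
R2 <- R2 - (-1)*R1:  [ 0  1  0  6 ]
R4 <- R4 - (3)*R1:  [   0   -3  -20  -14 ]
R3 <- R3 - (-1)*R2:  [ 0  0  5  0 ]
R4 <- R4 - (-3)*R2:  [   0    0  -20    4 ]
R4 <- R4 - (-4)*R3:  [ 0  0  0  4 ]
Upper-triangular form:
[ -2  -1  -4  3 ]
[  0   1   0  6 ]
[  0   0   5  0 ]
[  0   0   0  4 ]
det(A) = (-1)^0 * (-2) * (1) * (5) * (4) = -40  (0 row swaps -> sign +1)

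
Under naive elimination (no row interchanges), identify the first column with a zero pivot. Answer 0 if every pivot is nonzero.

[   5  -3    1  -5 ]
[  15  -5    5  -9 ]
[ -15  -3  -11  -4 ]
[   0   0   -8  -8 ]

Naive forward elimination:
R2 <- R2 - (3)*R1:  [ 0  4  2  6 ]
R3 <- R3 - (-3)*R1:  [   0  -12   -8  -19 ]
R3 <- R3 - (-3)*R2:  [  0   0  -2  -1 ]
R4 <- R4 - (4)*R3:  [  0   0   0  -4 ]
All pivots nonzero; naive elimination completes without hitting a zero pivot.

first zero-pivot column = 0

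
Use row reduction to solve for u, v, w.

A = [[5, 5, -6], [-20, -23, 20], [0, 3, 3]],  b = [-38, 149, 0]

Forward elimination on [A|b]:
R2 <- R2 - (-4)*R1:  [  0  -3  -4  -3 ]
R3 <- R3 - (-1)*R2:  [  0   0  -1  -3 ]
Row echelon form:
[ 5   5  -6  |  -38 ]
[ 0  -3  -4  |   -3 ]
[ 0   0  -1  |   -3 ]
Back-substitution:
w = (-3) / -1 = 3
v = (-3 - (-4)*(3)) / -3 = -3
u = (-38 - (5)*(-3) - (-6)*(3)) / 5 = -1

(-1, -3, 3)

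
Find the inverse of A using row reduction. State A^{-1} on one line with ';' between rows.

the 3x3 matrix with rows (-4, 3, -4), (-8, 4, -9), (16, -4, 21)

Gauss-Jordan on [A | I]:
R1 <- (1/-4)*R1:  [    1  -3/4     1  |  -1/4     0     0 ]
R2 <- R2 - (-8)*R1:  [  0  -2  -1  |  -2   1   0 ]
R3 <- R3 - (16)*R1:  [ 0  8  5  |  4  0  1 ]
R2 <- (1/-2)*R2:  [    0     1   1/2  |     1  -1/2     0 ]
R1 <- R1 - (-3/4)*R2:  [    1     0  11/8  |   1/2  -3/8     0 ]
R3 <- R3 - (8)*R2:  [  0   0   1  |  -4   4   1 ]
R1 <- R1 - (11/8)*R3:  [     1      0      0  |      6  -47/8  -11/8 ]
R2 <- R2 - (1/2)*R3:  [    0     1     0  |     3  -5/2  -1/2 ]
Right block of [I | A^{-1}] is the inverse:
[  6  -47/8  -11/8 ]
[  3   -5/2   -1/2 ]
[ -4      4      1 ]

inverse = [6 -47/8 -11/8; 3 -5/2 -1/2; -4 4 1]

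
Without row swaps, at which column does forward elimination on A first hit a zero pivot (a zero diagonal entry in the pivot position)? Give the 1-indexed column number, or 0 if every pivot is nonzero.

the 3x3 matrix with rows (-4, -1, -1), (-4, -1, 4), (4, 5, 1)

first zero-pivot column = 2

Naive forward elimination:
R2 <- R2 - (1)*R1:  [ 0  0  5 ]
R3 <- R3 - (-1)*R1:  [ 0  4  0 ]
Matrix at this point:
[ -4  -1  -1 ]
[  0   0   5 ]
[  0   4   0 ]
Pivot entry (2,2) is zero but row 3 has 4 in column 2 -> naive elimination stops; a row interchange (e.g. R2 <-> R3) would be required here.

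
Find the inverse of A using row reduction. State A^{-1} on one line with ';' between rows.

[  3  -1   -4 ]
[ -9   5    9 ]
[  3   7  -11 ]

Gauss-Jordan on [A | I]:
R1 <- (1/3)*R1:  [    1  -1/3  -4/3  |   1/3     0     0 ]
R2 <- R2 - (-9)*R1:  [  0   2  -3  |   3   1   0 ]
R3 <- R3 - (3)*R1:  [  0   8  -7  |  -1   0   1 ]
R2 <- (1/2)*R2:  [    0     1  -3/2  |   3/2   1/2     0 ]
R1 <- R1 - (-1/3)*R2:  [     1      0  -11/6  |    5/6    1/6      0 ]
R3 <- R3 - (8)*R2:  [   0    0    5  |  -13   -4    1 ]
R3 <- (1/5)*R3:  [     0      0      1  |  -13/5   -4/5    1/5 ]
R1 <- R1 - (-11/6)*R3:  [      1       0       0  |  -59/15  -13/10   11/30 ]
R2 <- R2 - (-3/2)*R3:  [     0      1      0  |  -12/5  -7/10   3/10 ]
Right block of [I | A^{-1}] is the inverse:
[ -59/15  -13/10  11/30 ]
[  -12/5   -7/10   3/10 ]
[  -13/5    -4/5    1/5 ]

inverse = [-59/15 -13/10 11/30; -12/5 -7/10 3/10; -13/5 -4/5 1/5]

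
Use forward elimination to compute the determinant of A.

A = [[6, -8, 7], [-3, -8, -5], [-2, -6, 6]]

Forward elimination:
R2 <- R2 - (-1/2)*R1:  [    0   -12  -3/2 ]
R3 <- R3 - (-1/3)*R1:  [     0  -26/3   25/3 ]
R3 <- R3 - (13/18)*R2:  [      0       0  113/12 ]
Upper-triangular form:
[ 6   -8       7 ]
[ 0  -12    -3/2 ]
[ 0    0  113/12 ]
det(A) = (-1)^0 * (6) * (-12) * (113/12) = -678  (0 row swaps -> sign +1)

det(A) = -678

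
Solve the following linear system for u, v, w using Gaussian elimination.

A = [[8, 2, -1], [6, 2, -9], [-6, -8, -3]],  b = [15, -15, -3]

(3, -3, 3)

Forward elimination on [A|b]:
R2 <- R2 - (3/4)*R1:  [      0     1/2   -33/4  -105/4 ]
R3 <- R3 - (-3/4)*R1:  [     0  -13/2  -15/4   33/4 ]
R3 <- R3 - (-13)*R2:  [    0     0  -111  -333 ]
Row echelon form:
[ 8    2     -1  |      15 ]
[ 0  1/2  -33/4  |  -105/4 ]
[ 0    0   -111  |    -333 ]
Back-substitution:
w = (-333) / -111 = 3
v = (-105/4 - (-33/4)*(3)) / (1/2) = -3
u = (15 - (2)*(-3) - (-1)*(3)) / 8 = 3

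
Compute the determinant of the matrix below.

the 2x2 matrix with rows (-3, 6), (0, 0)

Forward elimination:
Upper-triangular form:
[ -3  6 ]
[  0  0 ]
det(A) = (-1)^0 * (-3) * (0) = 0  (0 row swaps -> sign +1)

det(A) = 0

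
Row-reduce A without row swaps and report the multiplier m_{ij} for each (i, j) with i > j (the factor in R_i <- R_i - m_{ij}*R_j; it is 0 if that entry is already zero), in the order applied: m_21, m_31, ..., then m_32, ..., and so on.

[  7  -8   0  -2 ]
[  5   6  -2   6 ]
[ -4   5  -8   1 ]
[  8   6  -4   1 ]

Forward elimination:
R2 <- R2 - (5/7)*R1:  [    0  82/7    -2  52/7 ]
R3 <- R3 - (-4/7)*R1:  [    0   3/7    -8  -1/7 ]
R4 <- R4 - (8/7)*R1:  [     0  106/7     -4   23/7 ]
R3 <- R3 - (3/82)*R2:  [       0        0  -325/41   -17/41 ]
R4 <- R4 - (53/41)*R2:  [       0        0   -58/41  -259/41 ]
R4 <- R4 - (58/325)*R3:  [         0          0          0  -2029/325 ]
Multipliers (in order of application): m_{21} = 5/7, m_{31} = -4/7, m_{41} = 8/7, m_{32} = 3/82, m_{42} = 53/41, m_{43} = 58/325

multipliers: 5/7, -4/7, 8/7, 3/82, 53/41, 58/325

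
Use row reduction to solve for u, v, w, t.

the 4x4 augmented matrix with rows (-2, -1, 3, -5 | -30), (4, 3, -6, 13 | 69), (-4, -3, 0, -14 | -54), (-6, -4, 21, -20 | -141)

Forward elimination on [A|b]:
R2 <- R2 - (-2)*R1:  [ 0  1  0  3  9 ]
R3 <- R3 - (2)*R1:  [  0  -1  -6  -4   6 ]
R4 <- R4 - (3)*R1:  [   0   -1   12   -5  -51 ]
R3 <- R3 - (-1)*R2:  [  0   0  -6  -1  15 ]
R4 <- R4 - (-1)*R2:  [   0    0   12   -2  -42 ]
R4 <- R4 - (-2)*R3:  [   0    0    0   -4  -12 ]
Row echelon form:
[ -2  -1   3  -5  |  -30 ]
[  0   1   0   3  |    9 ]
[  0   0  -6  -1  |   15 ]
[  0   0   0  -4  |  -12 ]
Back-substitution:
t = (-12) / -4 = 3
w = (15 - (-1)*(3)) / -6 = -3
v = (9 - (3)*(3)) / 1 = 0
u = (-30 - (-1)*(0) - (3)*(-3) - (-5)*(3)) / -2 = 3

(3, 0, -3, 3)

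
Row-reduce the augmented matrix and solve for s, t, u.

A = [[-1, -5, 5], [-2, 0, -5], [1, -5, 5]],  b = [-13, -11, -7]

Forward elimination on [A|b]:
R2 <- R2 - (2)*R1:  [   0   10  -15   15 ]
R3 <- R3 - (-1)*R1:  [   0  -10   10  -20 ]
R3 <- R3 - (-1)*R2:  [  0   0  -5  -5 ]
Row echelon form:
[ -1  -5    5  |  -13 ]
[  0  10  -15  |   15 ]
[  0   0   -5  |   -5 ]
Back-substitution:
u = (-5) / -5 = 1
t = (15 - (-15)*(1)) / 10 = 3
s = (-13 - (-5)*(3) - (5)*(1)) / -1 = 3

(3, 3, 1)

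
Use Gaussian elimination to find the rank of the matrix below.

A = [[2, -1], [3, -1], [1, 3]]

rank(A) = 2

Row reduction:
R2 <- R2 - (3/2)*R1:  [   0  1/2 ]
R3 <- R3 - (1/2)*R1:  [   0  7/2 ]
R3 <- R3 - (7)*R2:  [ 0  0 ]
Row echelon form:
[ 2   -1 ]
[ 0  1/2 ]
[ 0    0 ]
Nonzero rows / pivot columns: 2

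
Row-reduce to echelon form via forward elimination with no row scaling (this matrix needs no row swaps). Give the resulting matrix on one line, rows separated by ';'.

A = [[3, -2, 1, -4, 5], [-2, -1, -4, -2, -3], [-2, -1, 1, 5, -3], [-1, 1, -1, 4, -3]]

Forward elimination:
R2 <- R2 - (-2/3)*R1:  [     0   -7/3  -10/3  -14/3    1/3 ]
R3 <- R3 - (-2/3)*R1:  [    0  -7/3   5/3   7/3   1/3 ]
R4 <- R4 - (-1/3)*R1:  [    0   1/3  -2/3   8/3  -4/3 ]
R3 <- R3 - (1)*R2:  [ 0  0  5  7  0 ]
R4 <- R4 - (-1/7)*R2:  [    0     0  -8/7     2  -9/7 ]
R4 <- R4 - (-8/35)*R3:  [    0     0     0  18/5  -9/7 ]
Row echelon form:
[ 3    -2      1     -4     5 ]
[ 0  -7/3  -10/3  -14/3   1/3 ]
[ 0     0      5      7     0 ]
[ 0     0      0   18/5  -9/7 ]

REF = [3 -2 1 -4 5; 0 -7/3 -10/3 -14/3 1/3; 0 0 5 7 0; 0 0 0 18/5 -9/7]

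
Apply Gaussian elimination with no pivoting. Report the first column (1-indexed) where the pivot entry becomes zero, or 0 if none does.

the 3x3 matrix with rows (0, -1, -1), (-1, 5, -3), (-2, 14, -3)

Naive forward elimination:
Pivot entry (1,1) is zero but row 2 has -1 in column 1 -> naive elimination stops; a row interchange (e.g. R1 <-> R2) would be required here.

first zero-pivot column = 1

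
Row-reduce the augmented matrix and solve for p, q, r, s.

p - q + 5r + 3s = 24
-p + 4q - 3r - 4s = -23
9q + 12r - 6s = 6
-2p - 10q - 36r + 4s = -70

Forward elimination on [A|b]:
R2 <- R2 - (-1)*R1:  [  0   3   2  -1   1 ]
R4 <- R4 - (-2)*R1:  [   0  -12  -26   10  -22 ]
R3 <- R3 - (3)*R2:  [  0   0   6  -3   3 ]
R4 <- R4 - (-4)*R2:  [   0    0  -18    6  -18 ]
R4 <- R4 - (-3)*R3:  [  0   0   0  -3  -9 ]
Row echelon form:
[ 1  -1  5   3  |  24 ]
[ 0   3  2  -1  |   1 ]
[ 0   0  6  -3  |   3 ]
[ 0   0  0  -3  |  -9 ]
Back-substitution:
s = (-9) / -3 = 3
r = (3 - (-3)*(3)) / 6 = 2
q = (1 - (2)*(2) - (-1)*(3)) / 3 = 0
p = (24 - (-1)*(0) - (5)*(2) - (3)*(3)) / 1 = 5

(5, 0, 2, 3)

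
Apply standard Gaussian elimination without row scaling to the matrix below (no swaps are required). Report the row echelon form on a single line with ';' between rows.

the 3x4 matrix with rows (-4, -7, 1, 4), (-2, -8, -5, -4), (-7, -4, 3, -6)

REF = [-4 -7 1 4; 0 -9/2 -11/2 -6; 0 0 -53/6 -24]

Forward elimination:
R2 <- R2 - (1/2)*R1:  [     0   -9/2  -11/2     -6 ]
R3 <- R3 - (7/4)*R1:  [    0  33/4   5/4   -13 ]
R3 <- R3 - (-11/6)*R2:  [     0      0  -53/6    -24 ]
Row echelon form:
[ -4    -7      1    4 ]
[  0  -9/2  -11/2   -6 ]
[  0     0  -53/6  -24 ]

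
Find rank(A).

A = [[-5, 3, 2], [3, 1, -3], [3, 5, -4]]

rank(A) = 3

Row reduction:
R2 <- R2 - (-3/5)*R1:  [    0  14/5  -9/5 ]
R3 <- R3 - (-3/5)*R1:  [     0   34/5  -14/5 ]
R3 <- R3 - (17/7)*R2:  [    0     0  11/7 ]
Row echelon form:
[ -5     3     2 ]
[  0  14/5  -9/5 ]
[  0     0  11/7 ]
Nonzero rows / pivot columns: 3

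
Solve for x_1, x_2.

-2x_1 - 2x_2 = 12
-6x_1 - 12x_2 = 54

Forward elimination on [A|b]:
R2 <- R2 - (3)*R1:  [  0  -6  18 ]
Row echelon form:
[ -2  -2  |  12 ]
[  0  -6  |  18 ]
Back-substitution:
x_2 = (18) / -6 = -3
x_1 = (12 - (-2)*(-3)) / -2 = -3

(-3, -3)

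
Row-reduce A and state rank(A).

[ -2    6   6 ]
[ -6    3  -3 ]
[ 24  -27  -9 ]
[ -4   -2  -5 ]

rank(A) = 3

Row reduction:
R2 <- R2 - (3)*R1:  [   0  -15  -21 ]
R3 <- R3 - (-12)*R1:  [  0  45  63 ]
R4 <- R4 - (2)*R1:  [   0  -14  -17 ]
R3 <- R3 - (-3)*R2:  [ 0  0  0 ]
R4 <- R4 - (14/15)*R2:  [    0     0  13/5 ]
R3 <-> R4   (pivot in column 3 was zero)
[ -2    6     6 ]
[  0  -15   -21 ]
[  0    0  13/5 ]
[  0    0     0 ]
Row echelon form:
[ -2    6     6 ]
[  0  -15   -21 ]
[  0    0  13/5 ]
[  0    0     0 ]
Nonzero rows / pivot columns: 3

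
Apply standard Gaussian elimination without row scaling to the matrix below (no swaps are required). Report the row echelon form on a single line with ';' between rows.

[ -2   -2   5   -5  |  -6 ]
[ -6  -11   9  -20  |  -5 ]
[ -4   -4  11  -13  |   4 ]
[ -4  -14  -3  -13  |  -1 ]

Forward elimination:
R2 <- R2 - (3)*R1:  [  0  -5  -6  -5  13 ]
R3 <- R3 - (2)*R1:  [  0   0   1  -3  16 ]
R4 <- R4 - (2)*R1:  [   0  -10  -13   -3   11 ]
R4 <- R4 - (2)*R2:  [   0    0   -1    7  -15 ]
R4 <- R4 - (-1)*R3:  [ 0  0  0  4  1 ]
Row echelon form:
[ -2  -2   5  -5  |  -6 ]
[  0  -5  -6  -5  |  13 ]
[  0   0   1  -3  |  16 ]
[  0   0   0   4  |   1 ]

REF = [-2 -2 5 -5 -6; 0 -5 -6 -5 13; 0 0 1 -3 16; 0 0 0 4 1]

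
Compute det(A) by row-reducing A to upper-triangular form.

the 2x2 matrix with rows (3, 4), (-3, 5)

det(A) = 27

Forward elimination:
R2 <- R2 - (-1)*R1:  [ 0  9 ]
Upper-triangular form:
[ 3  4 ]
[ 0  9 ]
det(A) = (-1)^0 * (3) * (9) = 27  (0 row swaps -> sign +1)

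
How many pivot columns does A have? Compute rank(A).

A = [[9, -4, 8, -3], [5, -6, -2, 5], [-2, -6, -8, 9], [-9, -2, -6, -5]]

Row reduction:
R2 <- R2 - (5/9)*R1:  [     0  -34/9  -58/9   20/3 ]
R3 <- R3 - (-2/9)*R1:  [     0  -62/9  -56/9   25/3 ]
R4 <- R4 - (-1)*R1:  [  0  -6   2  -8 ]
R3 <- R3 - (31/17)*R2:  [      0       0   94/17  -65/17 ]
R4 <- R4 - (27/17)*R2:  [       0        0   208/17  -316/17 ]
R4 <- R4 - (104/47)*R3:  [       0        0        0  -476/47 ]
Row echelon form:
[ 9     -4      8       -3 ]
[ 0  -34/9  -58/9     20/3 ]
[ 0      0  94/17   -65/17 ]
[ 0      0      0  -476/47 ]
Nonzero rows / pivot columns: 4

rank(A) = 4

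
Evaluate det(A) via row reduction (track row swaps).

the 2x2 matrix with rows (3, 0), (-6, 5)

Forward elimination:
R2 <- R2 - (-2)*R1:  [ 0  5 ]
Upper-triangular form:
[ 3  0 ]
[ 0  5 ]
det(A) = (-1)^0 * (3) * (5) = 15  (0 row swaps -> sign +1)

det(A) = 15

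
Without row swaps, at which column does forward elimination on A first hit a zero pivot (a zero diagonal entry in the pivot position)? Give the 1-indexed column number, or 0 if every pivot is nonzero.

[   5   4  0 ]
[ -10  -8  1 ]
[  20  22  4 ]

first zero-pivot column = 2

Naive forward elimination:
R2 <- R2 - (-2)*R1:  [ 0  0  1 ]
R3 <- R3 - (4)*R1:  [ 0  6  4 ]
Matrix at this point:
[ 5  4  0 ]
[ 0  0  1 ]
[ 0  6  4 ]
Pivot entry (2,2) is zero but row 3 has 6 in column 2 -> naive elimination stops; a row interchange (e.g. R2 <-> R3) would be required here.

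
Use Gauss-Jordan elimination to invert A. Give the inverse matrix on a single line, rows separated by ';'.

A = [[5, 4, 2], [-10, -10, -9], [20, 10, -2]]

Gauss-Jordan on [A | I]:
R1 <- (1/5)*R1:  [   1  4/5  2/5  |  1/5    0    0 ]
R2 <- R2 - (-10)*R1:  [  0  -2  -5  |   2   1   0 ]
R3 <- R3 - (20)*R1:  [   0   -6  -10  |   -4    0    1 ]
R2 <- (1/-2)*R2:  [    0     1   5/2  |    -1  -1/2     0 ]
R1 <- R1 - (4/5)*R2:  [    1     0  -8/5  |     1   2/5     0 ]
R3 <- R3 - (-6)*R2:  [   0    0    5  |  -10   -3    1 ]
R3 <- (1/5)*R3:  [    0     0     1  |    -2  -3/5   1/5 ]
R1 <- R1 - (-8/5)*R3:  [      1       0       0  |   -11/5  -14/25    8/25 ]
R2 <- R2 - (5/2)*R3:  [    0     1     0  |     4     1  -1/2 ]
Right block of [I | A^{-1}] is the inverse:
[ -11/5  -14/25  8/25 ]
[     4       1  -1/2 ]
[    -2    -3/5   1/5 ]

inverse = [-11/5 -14/25 8/25; 4 1 -1/2; -2 -3/5 1/5]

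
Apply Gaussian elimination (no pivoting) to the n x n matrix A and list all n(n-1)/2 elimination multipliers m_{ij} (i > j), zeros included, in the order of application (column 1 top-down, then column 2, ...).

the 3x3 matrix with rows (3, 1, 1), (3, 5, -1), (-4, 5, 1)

Forward elimination:
R2 <- R2 - (1)*R1:  [  0   4  -2 ]
R3 <- R3 - (-4/3)*R1:  [    0  19/3   7/3 ]
R3 <- R3 - (19/12)*R2:  [    0     0  11/2 ]
Multipliers (in order of application): m_{21} = 1, m_{31} = -4/3, m_{32} = 19/12

multipliers: 1, -4/3, 19/12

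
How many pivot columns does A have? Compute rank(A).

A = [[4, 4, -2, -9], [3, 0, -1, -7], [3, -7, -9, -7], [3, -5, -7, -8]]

rank(A) = 4

Row reduction:
R2 <- R2 - (3/4)*R1:  [    0    -3   1/2  -1/4 ]
R3 <- R3 - (3/4)*R1:  [     0    -10  -15/2   -1/4 ]
R4 <- R4 - (3/4)*R1:  [     0     -8  -11/2   -5/4 ]
R3 <- R3 - (10/3)*R2:  [     0      0  -55/6   7/12 ]
R4 <- R4 - (8/3)*R2:  [     0      0  -41/6  -7/12 ]
R4 <- R4 - (41/55)*R3:  [      0       0       0  -56/55 ]
Row echelon form:
[ 4   4     -2      -9 ]
[ 0  -3    1/2    -1/4 ]
[ 0   0  -55/6    7/12 ]
[ 0   0      0  -56/55 ]
Nonzero rows / pivot columns: 4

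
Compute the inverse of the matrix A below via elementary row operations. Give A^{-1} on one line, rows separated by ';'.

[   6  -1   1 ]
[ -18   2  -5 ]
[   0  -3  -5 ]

Gauss-Jordan on [A | I]:
R1 <- (1/6)*R1:  [    1  -1/6   1/6  |   1/6     0     0 ]
R2 <- R2 - (-18)*R1:  [  0  -1  -2  |   3   1   0 ]
R2 <- (1/-1)*R2:  [  0   1   2  |  -3  -1   0 ]
R1 <- R1 - (-1/6)*R2:  [    1     0   1/2  |  -1/3  -1/6     0 ]
R3 <- R3 - (-3)*R2:  [  0   0   1  |  -9  -3   1 ]
R1 <- R1 - (1/2)*R3:  [    1     0     0  |  25/6   4/3  -1/2 ]
R2 <- R2 - (2)*R3:  [  0   1   0  |  15   5  -2 ]
Right block of [I | A^{-1}] is the inverse:
[ 25/6  4/3  -1/2 ]
[   15    5    -2 ]
[   -9   -3     1 ]

inverse = [25/6 4/3 -1/2; 15 5 -2; -9 -3 1]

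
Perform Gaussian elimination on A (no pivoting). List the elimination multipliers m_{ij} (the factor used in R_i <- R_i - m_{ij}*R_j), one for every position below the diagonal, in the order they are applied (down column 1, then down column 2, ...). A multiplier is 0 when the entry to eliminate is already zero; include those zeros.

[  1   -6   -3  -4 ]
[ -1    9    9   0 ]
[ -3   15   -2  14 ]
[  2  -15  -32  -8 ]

Forward elimination:
R2 <- R2 - (-1)*R1:  [  0   3   6  -4 ]
R3 <- R3 - (-3)*R1:  [   0   -3  -11    2 ]
R4 <- R4 - (2)*R1:  [   0   -3  -26    0 ]
R3 <- R3 - (-1)*R2:  [  0   0  -5  -2 ]
R4 <- R4 - (-1)*R2:  [   0    0  -20   -4 ]
R4 <- R4 - (4)*R3:  [ 0  0  0  4 ]
Multipliers (in order of application): m_{21} = -1, m_{31} = -3, m_{41} = 2, m_{32} = -1, m_{42} = -1, m_{43} = 4

multipliers: -1, -3, 2, -1, -1, 4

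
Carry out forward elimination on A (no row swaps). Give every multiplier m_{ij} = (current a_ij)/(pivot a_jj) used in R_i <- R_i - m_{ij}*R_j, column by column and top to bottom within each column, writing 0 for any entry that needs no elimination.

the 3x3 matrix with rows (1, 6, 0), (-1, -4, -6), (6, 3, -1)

Forward elimination:
R2 <- R2 - (-1)*R1:  [  0   2  -6 ]
R3 <- R3 - (6)*R1:  [   0  -33   -1 ]
R3 <- R3 - (-33/2)*R2:  [    0     0  -100 ]
Multipliers (in order of application): m_{21} = -1, m_{31} = 6, m_{32} = -33/2

multipliers: -1, 6, -33/2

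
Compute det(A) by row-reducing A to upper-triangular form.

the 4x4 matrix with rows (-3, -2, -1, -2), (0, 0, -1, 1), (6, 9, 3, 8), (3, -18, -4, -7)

det(A) = -90

Forward elimination:
R3 <- R3 - (-2)*R1:  [ 0  5  1  4 ]
R4 <- R4 - (-1)*R1:  [   0  -20   -5   -9 ]
R2 <-> R3   (pivot in column 2 was zero)
[ -3   -2  -1  -2 ]
[  0    5   1   4 ]
[  0    0  -1   1 ]
[  0  -20  -5  -9 ]
R4 <- R4 - (-4)*R2:  [  0   0  -1   7 ]
R4 <- R4 - (1)*R3:  [ 0  0  0  6 ]
Upper-triangular form:
[ -3  -2  -1  -2 ]
[  0   5   1   4 ]
[  0   0  -1   1 ]
[  0   0   0   6 ]
det(A) = (-1)^1 * (-3) * (5) * (-1) * (6) = -90  (1 row swap -> sign -1)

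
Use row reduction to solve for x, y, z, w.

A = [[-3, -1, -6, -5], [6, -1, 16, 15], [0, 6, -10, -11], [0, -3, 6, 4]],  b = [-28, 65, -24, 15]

Forward elimination on [A|b]:
R2 <- R2 - (-2)*R1:  [  0  -3   4   5   9 ]
R3 <- R3 - (-2)*R2:  [  0   0  -2  -1  -6 ]
R4 <- R4 - (1)*R2:  [  0   0   2  -1   6 ]
R4 <- R4 - (-1)*R3:  [  0   0   0  -2   0 ]
Row echelon form:
[ -3  -1  -6  -5  |  -28 ]
[  0  -3   4   5  |    9 ]
[  0   0  -2  -1  |   -6 ]
[  0   0   0  -2  |    0 ]
Back-substitution:
w = (0) / -2 = 0
z = (-6 - (-1)*(0)) / -2 = 3
y = (9 - (4)*(3) - (5)*(0)) / -3 = 1
x = (-28 - (-1)*(1) - (-6)*(3) - (-5)*(0)) / -3 = 3

(3, 1, 3, 0)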